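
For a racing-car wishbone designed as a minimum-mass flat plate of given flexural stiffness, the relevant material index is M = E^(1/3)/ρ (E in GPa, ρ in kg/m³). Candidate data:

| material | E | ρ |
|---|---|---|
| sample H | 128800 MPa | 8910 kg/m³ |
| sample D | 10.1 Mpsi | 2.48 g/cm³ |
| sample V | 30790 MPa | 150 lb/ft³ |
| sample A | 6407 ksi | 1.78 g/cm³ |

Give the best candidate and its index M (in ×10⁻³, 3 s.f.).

Putting every candidate on a common basis:
  sample H: E = 128.8 GPa, ρ = 8910 kg/m³
  sample D: E = 69.64 GPa, ρ = 2480 kg/m³
  sample V: E = 30.79 GPa, ρ = 2403 kg/m³
  sample A: E = 44.17 GPa, ρ = 1780 kg/m³
  sample A: M = 1.99×10⁻³
  sample D: M = 1.66×10⁻³
  sample V: M = 1.30×10⁻³
  sample H: M = 0.567×10⁻³
Highest index: sample A.

sample A, M = 1.99×10⁻³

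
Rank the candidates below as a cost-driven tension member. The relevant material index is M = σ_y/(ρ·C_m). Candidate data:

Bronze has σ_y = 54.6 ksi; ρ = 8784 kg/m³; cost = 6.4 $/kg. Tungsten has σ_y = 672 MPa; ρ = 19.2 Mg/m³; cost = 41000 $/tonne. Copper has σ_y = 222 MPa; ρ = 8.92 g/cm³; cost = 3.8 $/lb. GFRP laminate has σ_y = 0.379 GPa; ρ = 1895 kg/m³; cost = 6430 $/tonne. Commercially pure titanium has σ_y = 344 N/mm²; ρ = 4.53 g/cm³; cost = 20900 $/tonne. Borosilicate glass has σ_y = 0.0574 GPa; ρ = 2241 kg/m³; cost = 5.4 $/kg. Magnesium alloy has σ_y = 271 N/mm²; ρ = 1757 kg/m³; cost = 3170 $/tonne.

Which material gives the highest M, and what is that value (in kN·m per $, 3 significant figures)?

magnesium alloy, M = 48.7 kN·m per $

Normalizing units and computing the index:
  bronze: σ_y = 376.5 MPa, ρ = 8784 kg/m³, cost = 6.400 $/kg
  tungsten: σ_y = 672.0 MPa, ρ = 19200 kg/m³, cost = 41.00 $/kg
  copper: σ_y = 222.0 MPa, ρ = 8920 kg/m³, cost = 8.377 $/kg
  GFRP laminate: σ_y = 379.0 MPa, ρ = 1895 kg/m³, cost = 6.430 $/kg
  commercially pure titanium: σ_y = 344.0 MPa, ρ = 4530 kg/m³, cost = 20.90 $/kg
  borosilicate glass: σ_y = 57.40 MPa, ρ = 2241 kg/m³, cost = 5.400 $/kg
  magnesium alloy: σ_y = 271.0 MPa, ρ = 1757 kg/m³, cost = 3.170 $/kg
  magnesium alloy: M = 48.7 kN·m per $
  GFRP laminate: M = 31.1 kN·m per $
  bronze: M = 6.70 kN·m per $
  borosilicate glass: M = 4.74 kN·m per $
  commercially pure titanium: M = 3.63 kN·m per $
  copper: M = 2.97 kN·m per $
  tungsten: M = 0.854 kN·m per $
Magnesium alloy has the largest M.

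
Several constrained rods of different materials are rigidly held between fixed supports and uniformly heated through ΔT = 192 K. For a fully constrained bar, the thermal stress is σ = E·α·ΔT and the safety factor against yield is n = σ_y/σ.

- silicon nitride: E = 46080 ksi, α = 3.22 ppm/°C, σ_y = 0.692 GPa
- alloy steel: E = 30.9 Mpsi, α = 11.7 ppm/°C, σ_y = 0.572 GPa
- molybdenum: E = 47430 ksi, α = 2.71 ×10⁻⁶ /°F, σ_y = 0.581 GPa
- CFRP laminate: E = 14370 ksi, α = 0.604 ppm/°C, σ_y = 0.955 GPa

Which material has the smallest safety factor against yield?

alloy steel

Converting E to GPa, α to ×10⁻⁶/K, σ_y to MPa, then σ and n for each:
  silicon nitride: E = 317.7, α = 3.22, σ_y = 692.0 → σ = 196 MPa, n = 3.52
  alloy steel: E = 213.0, α = 11.7, σ_y = 572.0 → σ = 479 MPa, n = 1.20
  molybdenum: E = 327.0, α = 4.88, σ_y = 581.0 → σ = 306 MPa, n = 1.90
  CFRP laminate: E = 99.08, α = 0.604, σ_y = 955.0 → σ = 11.5 MPa, n = 83.1
Alloy steel has the lowest safety factor, n = 1.20.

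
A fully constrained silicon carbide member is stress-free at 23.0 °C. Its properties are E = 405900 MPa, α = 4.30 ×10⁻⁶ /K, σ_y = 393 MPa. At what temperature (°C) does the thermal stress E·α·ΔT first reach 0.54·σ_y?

145 °C

E = 405900 MPa = 405.9 GPa.
E·α·ΔT = 212.2 MPa ⇒ ΔT = 212.2 / (405.9×10³ × 4.30×10⁻⁶) = 121.6 K.
T = 23.0 + 121.6 = 144.6 °C.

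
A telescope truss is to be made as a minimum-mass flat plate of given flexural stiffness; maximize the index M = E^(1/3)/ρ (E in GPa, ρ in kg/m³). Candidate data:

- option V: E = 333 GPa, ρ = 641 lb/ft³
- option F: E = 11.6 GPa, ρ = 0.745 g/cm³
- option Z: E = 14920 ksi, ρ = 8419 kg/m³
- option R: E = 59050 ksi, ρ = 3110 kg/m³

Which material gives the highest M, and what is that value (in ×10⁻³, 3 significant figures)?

option F, M = 3.04×10⁻³

Putting every candidate on a common basis:
  option V: E = 333.0 GPa, ρ = 10270 kg/m³
  option F: E = 11.60 GPa, ρ = 745.0 kg/m³
  option Z: E = 102.9 GPa, ρ = 8419 kg/m³
  option R: E = 407.1 GPa, ρ = 3110 kg/m³
  option F: M = 3.04×10⁻³
  option R: M = 2.38×10⁻³
  option V: M = 0.675×10⁻³
  option Z: M = 0.557×10⁻³
Option F has the largest M.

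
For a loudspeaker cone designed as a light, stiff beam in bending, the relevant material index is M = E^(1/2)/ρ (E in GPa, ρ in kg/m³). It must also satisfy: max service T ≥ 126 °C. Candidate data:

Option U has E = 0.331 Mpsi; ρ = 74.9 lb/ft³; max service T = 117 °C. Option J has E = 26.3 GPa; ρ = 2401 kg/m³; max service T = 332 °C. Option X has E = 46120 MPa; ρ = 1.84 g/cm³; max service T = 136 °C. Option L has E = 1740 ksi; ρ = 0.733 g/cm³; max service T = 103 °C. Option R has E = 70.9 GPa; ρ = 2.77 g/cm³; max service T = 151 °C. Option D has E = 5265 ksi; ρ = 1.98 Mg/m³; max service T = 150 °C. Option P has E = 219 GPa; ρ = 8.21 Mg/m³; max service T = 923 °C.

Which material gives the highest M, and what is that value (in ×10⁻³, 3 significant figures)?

option X, M = 3.69×10⁻³

Screen on constraints: max service T ≥ 126 °C. Survivors: option J, option X, option R, option D, option P.
Convert each candidate to consistent units, then evaluate M:
  option J: E = 26.30 GPa, ρ = 2401 kg/m³
  option X: E = 46.12 GPa, ρ = 1840 kg/m³
  option R: E = 70.90 GPa, ρ = 2770 kg/m³
  option D: E = 36.30 GPa, ρ = 1980 kg/m³
  option P: E = 219.0 GPa, ρ = 8210 kg/m³
  option X: M = 3.69×10⁻³
  option D: M = 3.04×10⁻³
  option R: M = 3.04×10⁻³
  option J: M = 2.14×10⁻³
  option P: M = 1.80×10⁻³
The maximum is for option X.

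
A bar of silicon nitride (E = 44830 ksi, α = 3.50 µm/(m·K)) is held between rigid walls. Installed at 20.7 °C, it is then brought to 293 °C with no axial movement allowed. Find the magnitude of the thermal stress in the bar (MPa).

295 MPa

E = 44830 ksi = 309.1 GPa.
ΔT = 272.3 K. Constrained thermal stress σ = E·α·ΔT = 309.1×10³ MPa × 3.50×10⁻⁶ × 272.3 = 295 MPa (compressive).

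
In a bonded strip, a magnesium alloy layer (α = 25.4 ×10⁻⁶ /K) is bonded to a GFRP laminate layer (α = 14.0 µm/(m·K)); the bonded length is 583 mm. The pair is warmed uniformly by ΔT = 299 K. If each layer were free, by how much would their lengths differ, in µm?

1990 µm

Δα = |25.4 − 14.0|×10⁻⁶/K = 11.4×10⁻⁶/K.
ΔL_mismatch = Δα·L·ΔT = 11.4×10⁻⁶ × 583.0 mm × 299.0 K = 1990 µm.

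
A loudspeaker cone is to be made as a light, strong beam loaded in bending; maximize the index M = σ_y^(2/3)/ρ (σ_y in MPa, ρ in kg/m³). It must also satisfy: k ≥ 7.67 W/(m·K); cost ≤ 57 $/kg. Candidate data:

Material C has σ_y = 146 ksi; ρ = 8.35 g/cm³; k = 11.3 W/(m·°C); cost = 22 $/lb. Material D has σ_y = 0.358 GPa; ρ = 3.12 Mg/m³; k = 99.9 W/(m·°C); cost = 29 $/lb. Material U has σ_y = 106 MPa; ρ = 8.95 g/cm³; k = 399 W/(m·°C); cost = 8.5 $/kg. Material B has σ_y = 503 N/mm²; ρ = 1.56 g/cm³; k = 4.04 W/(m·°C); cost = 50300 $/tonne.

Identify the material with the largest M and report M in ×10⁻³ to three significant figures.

material C, M = 12.0×10⁻³

Screen on constraints: k ≥ 7.67 W/(m·K); cost ≤ 57 $/kg. Survivors: material C, material U.
Putting every candidate on a common basis:
  material C: σ_y = 1007 MPa, ρ = 8350 kg/m³
  material U: σ_y = 106.0 MPa, ρ = 8950 kg/m³
  material C: M = 12.0×10⁻³
  material U: M = 2.50×10⁻³
The maximum is for material C.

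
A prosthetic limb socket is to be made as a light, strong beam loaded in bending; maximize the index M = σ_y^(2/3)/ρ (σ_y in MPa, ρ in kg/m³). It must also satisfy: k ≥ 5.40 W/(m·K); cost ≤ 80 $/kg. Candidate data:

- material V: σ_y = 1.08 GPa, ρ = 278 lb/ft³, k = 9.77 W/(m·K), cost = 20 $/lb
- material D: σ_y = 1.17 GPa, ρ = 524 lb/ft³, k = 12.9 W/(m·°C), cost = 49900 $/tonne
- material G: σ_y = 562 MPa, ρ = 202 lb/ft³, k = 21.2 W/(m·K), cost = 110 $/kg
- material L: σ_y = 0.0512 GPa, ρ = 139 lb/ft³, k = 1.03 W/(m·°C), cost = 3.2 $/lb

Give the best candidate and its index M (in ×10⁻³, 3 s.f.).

Screen on constraints: k ≥ 5.40 W/(m·K); cost ≤ 80 $/kg. Survivors: material V, material D.
Convert each candidate to consistent units, then evaluate M:
  material V: σ_y = 1080 MPa, ρ = 4453 kg/m³
  material D: σ_y = 1170 MPa, ρ = 8394 kg/m³
  material V: M = 23.6×10⁻³
  material D: M = 13.2×10⁻³
Material V has the largest M.

material V, M = 23.6×10⁻³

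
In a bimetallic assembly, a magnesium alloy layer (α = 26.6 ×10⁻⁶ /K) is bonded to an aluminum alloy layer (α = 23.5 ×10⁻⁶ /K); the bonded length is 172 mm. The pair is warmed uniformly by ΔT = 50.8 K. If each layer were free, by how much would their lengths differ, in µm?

Δα = |26.6 − 23.5|×10⁻⁶/K = 3.10×10⁻⁶/K.
ΔL_mismatch = Δα·L·ΔT = 3.10×10⁻⁶ × 172.0 mm × 50.8 K = 27.1 µm.

27.1 µm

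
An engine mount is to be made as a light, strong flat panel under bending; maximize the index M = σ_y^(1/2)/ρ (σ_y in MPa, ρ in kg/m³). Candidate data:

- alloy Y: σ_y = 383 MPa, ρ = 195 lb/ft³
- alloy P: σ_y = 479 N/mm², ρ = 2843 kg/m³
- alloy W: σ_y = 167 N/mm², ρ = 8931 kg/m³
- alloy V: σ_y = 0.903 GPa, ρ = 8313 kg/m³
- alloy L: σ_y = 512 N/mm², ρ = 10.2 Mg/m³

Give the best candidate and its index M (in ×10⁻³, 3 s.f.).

After converting to SI:
  alloy Y: σ_y = 383.0 MPa, ρ = 3124 kg/m³
  alloy P: σ_y = 479.0 MPa, ρ = 2843 kg/m³
  alloy W: σ_y = 167.0 MPa, ρ = 8931 kg/m³
  alloy V: σ_y = 903.0 MPa, ρ = 8313 kg/m³
  alloy L: σ_y = 512.0 MPa, ρ = 10200 kg/m³
  alloy P: M = 7.70×10⁻³
  alloy Y: M = 6.27×10⁻³
  alloy V: M = 3.61×10⁻³
  alloy L: M = 2.22×10⁻³
  alloy W: M = 1.45×10⁻³
Highest index: alloy P.

alloy P, M = 7.70×10⁻³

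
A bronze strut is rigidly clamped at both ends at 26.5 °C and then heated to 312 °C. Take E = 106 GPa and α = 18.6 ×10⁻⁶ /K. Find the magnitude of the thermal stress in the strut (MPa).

563 MPa

ΔT = 285.5 K. Constrained thermal stress σ = E·α·ΔT = 106.0×10³ MPa × 18.6×10⁻⁶ × 285.5 = 563 MPa (compressive).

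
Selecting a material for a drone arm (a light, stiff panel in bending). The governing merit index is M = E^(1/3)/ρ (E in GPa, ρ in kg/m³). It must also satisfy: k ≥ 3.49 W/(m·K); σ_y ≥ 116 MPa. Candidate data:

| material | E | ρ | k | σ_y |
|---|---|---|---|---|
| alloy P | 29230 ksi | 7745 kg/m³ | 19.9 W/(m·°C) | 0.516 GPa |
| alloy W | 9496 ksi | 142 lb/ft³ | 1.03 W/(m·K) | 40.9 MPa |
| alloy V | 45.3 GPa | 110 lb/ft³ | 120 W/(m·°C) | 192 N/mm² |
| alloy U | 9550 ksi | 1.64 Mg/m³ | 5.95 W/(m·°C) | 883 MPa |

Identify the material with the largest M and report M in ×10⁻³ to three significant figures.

Screen on constraints: k ≥ 3.49 W/(m·K); σ_y ≥ 116 MPa. Survivors: alloy P, alloy V, alloy U.
After converting to SI:
  alloy P: E = 201.5 GPa, ρ = 7745 kg/m³
  alloy V: E = 45.30 GPa, ρ = 1762 kg/m³
  alloy U: E = 65.84 GPa, ρ = 1640 kg/m³
  alloy U: M = 2.46×10⁻³
  alloy V: M = 2.02×10⁻³
  alloy P: M = 0.757×10⁻³
Alloy U has the largest M.

alloy U, M = 2.46×10⁻³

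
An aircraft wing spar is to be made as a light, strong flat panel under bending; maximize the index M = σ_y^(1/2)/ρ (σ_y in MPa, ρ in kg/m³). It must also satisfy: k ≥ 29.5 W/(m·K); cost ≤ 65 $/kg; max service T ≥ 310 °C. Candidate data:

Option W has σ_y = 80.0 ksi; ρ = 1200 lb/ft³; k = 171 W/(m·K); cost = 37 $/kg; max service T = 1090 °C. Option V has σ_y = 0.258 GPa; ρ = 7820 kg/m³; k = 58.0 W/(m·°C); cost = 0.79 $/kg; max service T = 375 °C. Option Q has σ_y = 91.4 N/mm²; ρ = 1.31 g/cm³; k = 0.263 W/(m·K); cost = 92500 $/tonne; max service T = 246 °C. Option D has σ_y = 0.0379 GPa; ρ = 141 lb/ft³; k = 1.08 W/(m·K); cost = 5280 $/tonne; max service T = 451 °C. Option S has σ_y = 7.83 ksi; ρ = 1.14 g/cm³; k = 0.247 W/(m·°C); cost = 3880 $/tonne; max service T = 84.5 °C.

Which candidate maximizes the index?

option V

Screen on constraints: k ≥ 29.5 W/(m·K); cost ≤ 65 $/kg; max service T ≥ 310 °C. Survivors: option W, option V.
Normalizing units and computing the index:
  option W: σ_y = 551.6 MPa, ρ = 19220 kg/m³
  option V: σ_y = 258.0 MPa, ρ = 7820 kg/m³
  option V: M = 2.05×10⁻³
  option W: M = 1.22×10⁻³
Option V ranks first.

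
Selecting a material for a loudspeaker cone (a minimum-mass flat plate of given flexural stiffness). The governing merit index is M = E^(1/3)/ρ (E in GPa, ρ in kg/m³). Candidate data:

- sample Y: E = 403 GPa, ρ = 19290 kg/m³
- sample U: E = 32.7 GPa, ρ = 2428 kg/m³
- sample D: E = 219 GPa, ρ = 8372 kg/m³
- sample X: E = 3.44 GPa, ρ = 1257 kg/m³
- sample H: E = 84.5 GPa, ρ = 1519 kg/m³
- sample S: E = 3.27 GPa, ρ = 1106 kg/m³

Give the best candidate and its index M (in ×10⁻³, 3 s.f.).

sample H, M = 2.89×10⁻³

Evaluate M for each candidate:
  sample H: M = 2.89×10⁻³
  sample S: M = 1.34×10⁻³
  sample U: M = 1.32×10⁻³
  sample X: M = 1.20×10⁻³
  sample D: M = 0.720×10⁻³
  sample Y: M = 0.383×10⁻³
The maximum is for sample H.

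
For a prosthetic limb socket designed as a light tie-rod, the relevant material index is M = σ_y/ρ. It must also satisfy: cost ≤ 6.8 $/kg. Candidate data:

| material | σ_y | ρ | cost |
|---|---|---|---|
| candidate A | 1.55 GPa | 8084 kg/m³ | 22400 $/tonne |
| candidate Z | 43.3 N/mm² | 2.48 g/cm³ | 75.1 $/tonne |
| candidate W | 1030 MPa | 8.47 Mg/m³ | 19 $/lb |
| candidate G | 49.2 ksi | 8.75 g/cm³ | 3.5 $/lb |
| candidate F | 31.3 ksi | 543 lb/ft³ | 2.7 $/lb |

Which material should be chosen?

candidate F

Screen on constraints: cost ≤ 6.8 $/kg. Survivors: candidate Z, candidate F.
Normalizing units and computing the index:
  candidate Z: σ_y = 43.30 MPa, ρ = 2480 kg/m³
  candidate F: σ_y = 215.8 MPa, ρ = 8698 kg/m³
  candidate F: M = 24.8 kN·m/kg
  candidate Z: M = 17.5 kN·m/kg
Highest index: candidate F.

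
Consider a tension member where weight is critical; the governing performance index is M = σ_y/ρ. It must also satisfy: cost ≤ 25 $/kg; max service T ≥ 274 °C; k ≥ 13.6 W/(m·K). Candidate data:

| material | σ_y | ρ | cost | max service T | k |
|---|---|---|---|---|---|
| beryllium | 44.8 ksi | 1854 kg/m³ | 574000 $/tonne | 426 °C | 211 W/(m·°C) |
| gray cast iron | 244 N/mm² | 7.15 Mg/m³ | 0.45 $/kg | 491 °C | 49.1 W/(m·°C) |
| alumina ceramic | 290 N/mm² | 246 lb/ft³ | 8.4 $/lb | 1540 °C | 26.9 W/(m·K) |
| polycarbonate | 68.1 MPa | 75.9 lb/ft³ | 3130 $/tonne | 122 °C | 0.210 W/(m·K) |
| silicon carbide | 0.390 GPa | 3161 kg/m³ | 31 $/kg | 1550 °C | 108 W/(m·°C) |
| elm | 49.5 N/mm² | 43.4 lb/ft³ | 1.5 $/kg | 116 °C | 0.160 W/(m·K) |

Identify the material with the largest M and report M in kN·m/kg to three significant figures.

Screen on constraints: cost ≤ 25 $/kg; max service T ≥ 274 °C; k ≥ 13.6 W/(m·K). Survivors: gray cast iron, alumina ceramic.
In SI units:
  gray cast iron: σ_y = 244.0 MPa, ρ = 7150 kg/m³
  alumina ceramic: σ_y = 290.0 MPa, ρ = 3941 kg/m³
  alumina ceramic: M = 73.6 kN·m/kg
  gray cast iron: M = 34.1 kN·m/kg
Alumina ceramic has the largest M.

alumina ceramic, M = 73.6 kN·m/kg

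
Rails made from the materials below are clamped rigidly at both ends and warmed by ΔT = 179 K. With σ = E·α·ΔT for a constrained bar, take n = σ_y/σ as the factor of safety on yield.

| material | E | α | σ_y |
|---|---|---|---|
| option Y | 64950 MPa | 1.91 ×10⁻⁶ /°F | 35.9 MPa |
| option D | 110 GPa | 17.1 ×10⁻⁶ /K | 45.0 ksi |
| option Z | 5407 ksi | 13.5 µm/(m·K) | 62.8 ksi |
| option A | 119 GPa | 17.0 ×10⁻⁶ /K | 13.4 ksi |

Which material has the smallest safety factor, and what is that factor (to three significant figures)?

In consistent units (E in GPa, α in ×10⁻⁶/K, σ_y in MPa):
  option Y: E = 64.95, α = 3.44, σ_y = 35.90 → σ = 40.0 MPa, n = 0.898
  option D: E = 110.0, α = 17.1, σ_y = 310.3 → σ = 337 MPa, n = 0.921
  option Z: E = 37.28, α = 13.5, σ_y = 433.0 → σ = 90.1 MPa, n = 4.81
  option A: E = 119.0, α = 17.0, σ_y = 92.39 → σ = 362 MPa, n = 0.255
The minimum is option A at n = 0.255.

option A, n = 0.255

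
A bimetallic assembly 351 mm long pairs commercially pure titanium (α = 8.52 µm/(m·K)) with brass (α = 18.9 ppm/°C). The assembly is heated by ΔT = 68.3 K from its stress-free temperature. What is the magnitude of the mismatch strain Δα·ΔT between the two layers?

Δα = |8.52 − 18.9|×10⁻⁶/K = 10.4×10⁻⁶/K.
Mismatch strain = Δα·ΔT = 10.4×10⁻⁶ × 68.3 = 7.09×10⁻⁴.

7.09×10⁻⁴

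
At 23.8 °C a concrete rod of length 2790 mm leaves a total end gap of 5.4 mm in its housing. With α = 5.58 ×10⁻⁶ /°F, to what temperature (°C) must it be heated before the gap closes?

α = 5.58×10⁻⁶/°F × 9/5 = 10.0×10⁻⁶/K.
α·L₀·ΔT = 5.4 mm ⇒ ΔT = 5.4 / (10.0×10⁻⁶ × 2790.0) = 192.7 K.
T = 23.8 + 192.7 = 216.5 °C.

217 °C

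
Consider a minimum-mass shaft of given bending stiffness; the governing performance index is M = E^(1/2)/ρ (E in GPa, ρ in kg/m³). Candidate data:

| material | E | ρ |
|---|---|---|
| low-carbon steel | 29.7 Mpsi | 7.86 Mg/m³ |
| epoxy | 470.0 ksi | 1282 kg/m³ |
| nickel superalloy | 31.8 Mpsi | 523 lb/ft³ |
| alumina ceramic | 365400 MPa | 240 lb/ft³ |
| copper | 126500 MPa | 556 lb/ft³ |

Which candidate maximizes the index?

alumina ceramic

Putting every candidate on a common basis:
  low-carbon steel: E = 204.8 GPa, ρ = 7860 kg/m³
  epoxy: E = 3.241 GPa, ρ = 1282 kg/m³
  nickel superalloy: E = 219.3 GPa, ρ = 8378 kg/m³
  alumina ceramic: E = 365.4 GPa, ρ = 3844 kg/m³
  copper: E = 126.5 GPa, ρ = 8906 kg/m³
  alumina ceramic: M = 4.97×10⁻³
  low-carbon steel: M = 1.82×10⁻³
  nickel superalloy: M = 1.77×10⁻³
  epoxy: M = 1.40×10⁻³
  copper: M = 1.26×10⁻³
Alumina ceramic ranks first.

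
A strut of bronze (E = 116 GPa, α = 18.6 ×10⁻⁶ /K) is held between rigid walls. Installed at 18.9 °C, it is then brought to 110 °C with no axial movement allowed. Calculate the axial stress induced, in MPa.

197 MPa

ΔT = 91.10 K. Constrained thermal stress σ = E·α·ΔT = 116.0×10³ MPa × 18.6×10⁻⁶ × 91.10 = 197 MPa (compressive).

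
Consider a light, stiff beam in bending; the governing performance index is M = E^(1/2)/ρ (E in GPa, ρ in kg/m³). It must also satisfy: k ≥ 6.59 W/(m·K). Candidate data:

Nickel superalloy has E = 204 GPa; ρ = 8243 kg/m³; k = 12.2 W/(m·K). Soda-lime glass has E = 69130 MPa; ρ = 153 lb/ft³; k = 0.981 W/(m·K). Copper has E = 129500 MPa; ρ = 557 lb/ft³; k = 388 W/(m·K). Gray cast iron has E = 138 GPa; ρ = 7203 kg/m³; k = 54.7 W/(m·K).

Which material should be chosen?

nickel superalloy

Screen on constraints: k ≥ 6.59 W/(m·K). Survivors: nickel superalloy, copper, gray cast iron.
Convert each candidate to consistent units, then evaluate M:
  nickel superalloy: E = 204.0 GPa, ρ = 8243 kg/m³
  copper: E = 129.5 GPa, ρ = 8922 kg/m³
  gray cast iron: E = 138.0 GPa, ρ = 7203 kg/m³
  nickel superalloy: M = 1.73×10⁻³
  gray cast iron: M = 1.63×10⁻³
  copper: M = 1.28×10⁻³
Nickel superalloy has the largest M.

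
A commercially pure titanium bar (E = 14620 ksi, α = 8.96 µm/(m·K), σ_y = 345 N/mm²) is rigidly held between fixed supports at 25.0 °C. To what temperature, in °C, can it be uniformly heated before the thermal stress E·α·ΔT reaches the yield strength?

E = 14620 ksi = 100.8 GPa.
σ_y = 345 N/mm² = 345.0 MPa.
E·α·ΔT = 345.0 MPa ⇒ ΔT = 345.0 / (100.8×10³ × 8.96×10⁻⁶) = 382.0 K.
T = 25.0 + 382.0 = 407.0 °C.

407 °C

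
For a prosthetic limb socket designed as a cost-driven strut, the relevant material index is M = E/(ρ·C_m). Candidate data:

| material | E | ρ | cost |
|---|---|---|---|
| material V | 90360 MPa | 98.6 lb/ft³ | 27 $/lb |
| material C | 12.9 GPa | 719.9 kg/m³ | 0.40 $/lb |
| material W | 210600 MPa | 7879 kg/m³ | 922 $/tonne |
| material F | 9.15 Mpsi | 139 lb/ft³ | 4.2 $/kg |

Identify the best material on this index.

material W

Putting every candidate on a common basis:
  material V: E = 90.36 GPa, ρ = 1579 kg/m³, cost = 59.52 $/kg
  material C: E = 12.90 GPa, ρ = 719.9 kg/m³, cost = 0.8818 $/kg
  material W: E = 210.6 GPa, ρ = 7879 kg/m³, cost = 0.9220 $/kg
  material F: E = 63.09 GPa, ρ = 2227 kg/m³, cost = 4.200 $/kg
  material W: M = 29.0 MN·m per $
  material C: M = 20.3 MN·m per $
  material F: M = 6.75 MN·m per $
  material V: M = 0.961 MN·m per $
The maximum is for material W.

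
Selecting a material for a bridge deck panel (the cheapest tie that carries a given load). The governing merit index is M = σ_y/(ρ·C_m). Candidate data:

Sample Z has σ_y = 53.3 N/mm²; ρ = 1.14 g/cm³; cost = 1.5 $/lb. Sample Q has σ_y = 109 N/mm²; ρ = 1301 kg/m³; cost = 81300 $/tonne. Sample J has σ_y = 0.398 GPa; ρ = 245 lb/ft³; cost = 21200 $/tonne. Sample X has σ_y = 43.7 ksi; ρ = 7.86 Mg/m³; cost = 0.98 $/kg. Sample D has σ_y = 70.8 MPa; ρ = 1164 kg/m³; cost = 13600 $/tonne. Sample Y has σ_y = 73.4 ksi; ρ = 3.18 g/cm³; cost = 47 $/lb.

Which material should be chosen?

Putting every candidate on a common basis:
  sample Z: σ_y = 53.30 MPa, ρ = 1140 kg/m³, cost = 3.307 $/kg
  sample Q: σ_y = 109.0 MPa, ρ = 1301 kg/m³, cost = 81.30 $/kg
  sample J: σ_y = 398.0 MPa, ρ = 3925 kg/m³, cost = 21.20 $/kg
  sample X: σ_y = 301.3 MPa, ρ = 7860 kg/m³, cost = 0.9800 $/kg
  sample D: σ_y = 70.80 MPa, ρ = 1164 kg/m³, cost = 13.60 $/kg
  sample Y: σ_y = 506.1 MPa, ρ = 3180 kg/m³, cost = 103.6 $/kg
  sample X: M = 39.1 kN·m per $
  sample Z: M = 14.1 kN·m per $
  sample J: M = 4.78 kN·m per $
  sample D: M = 4.47 kN·m per $
  sample Y: M = 1.54 kN·m per $
  sample Q: M = 1.03 kN·m per $
Sample X ranks first.

sample X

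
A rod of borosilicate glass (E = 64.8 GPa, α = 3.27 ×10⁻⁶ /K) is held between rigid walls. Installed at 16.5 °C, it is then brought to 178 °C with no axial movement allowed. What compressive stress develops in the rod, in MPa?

34.2 MPa

ΔT = 161.5 K. Constrained thermal stress σ = E·α·ΔT = 64.80×10³ MPa × 3.27×10⁻⁶ × 161.5 = 34.2 MPa (compressive).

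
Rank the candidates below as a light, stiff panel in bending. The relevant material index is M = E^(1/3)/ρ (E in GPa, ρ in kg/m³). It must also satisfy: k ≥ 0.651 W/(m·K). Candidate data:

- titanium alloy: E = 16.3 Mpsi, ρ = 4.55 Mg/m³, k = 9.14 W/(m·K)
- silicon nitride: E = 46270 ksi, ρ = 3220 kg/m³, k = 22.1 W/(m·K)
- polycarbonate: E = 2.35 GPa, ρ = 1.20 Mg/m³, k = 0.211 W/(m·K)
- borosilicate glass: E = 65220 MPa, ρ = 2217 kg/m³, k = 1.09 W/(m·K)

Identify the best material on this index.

silicon nitride

Screen on constraints: k ≥ 0.651 W/(m·K). Survivors: titanium alloy, silicon nitride, borosilicate glass.
After converting to SI:
  titanium alloy: E = 112.4 GPa, ρ = 4550 kg/m³
  silicon nitride: E = 319.0 GPa, ρ = 3220 kg/m³
  borosilicate glass: E = 65.22 GPa, ρ = 2217 kg/m³
  silicon nitride: M = 2.12×10⁻³
  borosilicate glass: M = 1.82×10⁻³
  titanium alloy: M = 1.06×10⁻³
The maximum is for silicon nitride.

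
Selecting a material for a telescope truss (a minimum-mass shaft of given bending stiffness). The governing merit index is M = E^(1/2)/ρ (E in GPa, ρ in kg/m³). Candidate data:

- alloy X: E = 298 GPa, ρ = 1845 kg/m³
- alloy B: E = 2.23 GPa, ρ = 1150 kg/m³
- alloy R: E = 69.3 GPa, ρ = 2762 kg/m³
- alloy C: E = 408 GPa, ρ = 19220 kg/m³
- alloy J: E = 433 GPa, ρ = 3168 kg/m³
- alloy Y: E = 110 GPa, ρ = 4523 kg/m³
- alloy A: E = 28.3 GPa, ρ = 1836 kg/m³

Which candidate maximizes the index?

alloy X

Evaluate M for each candidate:
  alloy X: M = 9.36×10⁻³
  alloy J: M = 6.57×10⁻³
  alloy R: M = 3.01×10⁻³
  alloy A: M = 2.90×10⁻³
  alloy Y: M = 2.32×10⁻³
  alloy B: M = 1.30×10⁻³
  alloy C: M = 1.05×10⁻³
Alloy X has the largest M.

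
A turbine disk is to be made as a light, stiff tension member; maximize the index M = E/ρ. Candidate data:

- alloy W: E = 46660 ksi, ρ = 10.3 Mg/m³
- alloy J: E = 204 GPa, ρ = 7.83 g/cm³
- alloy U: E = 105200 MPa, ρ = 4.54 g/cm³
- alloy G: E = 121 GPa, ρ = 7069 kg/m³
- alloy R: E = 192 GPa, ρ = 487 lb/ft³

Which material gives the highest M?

alloy W

Normalizing units and computing the index:
  alloy W: E = 321.7 GPa, ρ = 10300 kg/m³
  alloy J: E = 204.0 GPa, ρ = 7830 kg/m³
  alloy U: E = 105.2 GPa, ρ = 4540 kg/m³
  alloy G: E = 121.0 GPa, ρ = 7069 kg/m³
  alloy R: E = 192.0 GPa, ρ = 7801 kg/m³
  alloy W: M = 31.2 MN·m/kg
  alloy J: M = 26.1 MN·m/kg
  alloy R: M = 24.6 MN·m/kg
  alloy U: M = 23.2 MN·m/kg
  alloy G: M = 17.1 MN·m/kg
Alloy W has the largest M.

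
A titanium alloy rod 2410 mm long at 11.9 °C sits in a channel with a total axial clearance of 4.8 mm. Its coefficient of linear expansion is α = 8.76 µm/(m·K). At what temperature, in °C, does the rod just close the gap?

239 °C

α·L₀·ΔT = 4.8 mm ⇒ ΔT = 4.8 / (8.76×10⁻⁶ × 2410.0) = 227.4 K.
T = 11.9 + 227.4 = 239.3 °C.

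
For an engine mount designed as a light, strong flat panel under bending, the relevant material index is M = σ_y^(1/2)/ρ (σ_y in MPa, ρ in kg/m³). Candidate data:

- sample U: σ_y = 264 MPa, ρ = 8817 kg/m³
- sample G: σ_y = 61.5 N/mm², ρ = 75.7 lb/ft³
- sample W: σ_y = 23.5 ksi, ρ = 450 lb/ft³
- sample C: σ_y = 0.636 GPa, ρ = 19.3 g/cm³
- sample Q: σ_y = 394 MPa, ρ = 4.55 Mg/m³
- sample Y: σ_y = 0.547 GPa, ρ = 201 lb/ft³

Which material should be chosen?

sample Y

After converting to SI:
  sample U: σ_y = 264.0 MPa, ρ = 8817 kg/m³
  sample G: σ_y = 61.50 MPa, ρ = 1213 kg/m³
  sample W: σ_y = 162.0 MPa, ρ = 7208 kg/m³
  sample C: σ_y = 636.0 MPa, ρ = 19300 kg/m³
  sample Q: σ_y = 394.0 MPa, ρ = 4550 kg/m³
  sample Y: σ_y = 547.0 MPa, ρ = 3220 kg/m³
  sample Y: M = 7.26×10⁻³
  sample G: M = 6.47×10⁻³
  sample Q: M = 4.36×10⁻³
  sample U: M = 1.84×10⁻³
  sample W: M = 1.77×10⁻³
  sample C: M = 1.31×10⁻³
The maximum is for sample Y.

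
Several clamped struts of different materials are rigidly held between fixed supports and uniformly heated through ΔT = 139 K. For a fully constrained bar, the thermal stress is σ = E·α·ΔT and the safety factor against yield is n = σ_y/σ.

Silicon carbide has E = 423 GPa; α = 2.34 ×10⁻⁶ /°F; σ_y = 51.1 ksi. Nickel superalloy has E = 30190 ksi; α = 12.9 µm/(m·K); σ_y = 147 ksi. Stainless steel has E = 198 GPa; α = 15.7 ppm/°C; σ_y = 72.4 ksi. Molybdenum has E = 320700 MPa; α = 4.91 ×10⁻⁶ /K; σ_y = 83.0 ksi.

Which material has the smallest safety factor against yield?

In consistent units (E in GPa, α in ×10⁻⁶/K, σ_y in MPa):
  silicon carbide: E = 423.0, α = 4.21, σ_y = 352.3 → σ = 248 MPa, n = 1.42
  nickel superalloy: E = 208.2, α = 12.9, σ_y = 1014 → σ = 373 MPa, n = 2.72
  stainless steel: E = 198.0, α = 15.7, σ_y = 499.2 → σ = 432 MPa, n = 1.16
  molybdenum: E = 320.7, α = 4.91, σ_y = 572.3 → σ = 219 MPa, n = 2.61
Smallest n: stainless steel with n = 1.16.

stainless steel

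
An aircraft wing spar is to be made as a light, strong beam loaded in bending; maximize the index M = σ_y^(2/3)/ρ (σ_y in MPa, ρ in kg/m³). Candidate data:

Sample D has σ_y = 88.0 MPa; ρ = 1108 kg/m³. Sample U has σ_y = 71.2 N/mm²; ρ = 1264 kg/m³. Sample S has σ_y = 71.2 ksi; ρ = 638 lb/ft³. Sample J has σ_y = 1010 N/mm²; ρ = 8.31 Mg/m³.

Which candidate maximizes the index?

sample D

Convert each candidate to consistent units, then evaluate M:
  sample D: σ_y = 88.00 MPa, ρ = 1108 kg/m³
  sample U: σ_y = 71.20 MPa, ρ = 1264 kg/m³
  sample S: σ_y = 490.9 MPa, ρ = 10220 kg/m³
  sample J: σ_y = 1010 MPa, ρ = 8310 kg/m³
  sample D: M = 17.9×10⁻³
  sample U: M = 13.6×10⁻³
  sample J: M = 12.1×10⁻³
  sample S: M = 6.09×10⁻³
Highest index: sample D.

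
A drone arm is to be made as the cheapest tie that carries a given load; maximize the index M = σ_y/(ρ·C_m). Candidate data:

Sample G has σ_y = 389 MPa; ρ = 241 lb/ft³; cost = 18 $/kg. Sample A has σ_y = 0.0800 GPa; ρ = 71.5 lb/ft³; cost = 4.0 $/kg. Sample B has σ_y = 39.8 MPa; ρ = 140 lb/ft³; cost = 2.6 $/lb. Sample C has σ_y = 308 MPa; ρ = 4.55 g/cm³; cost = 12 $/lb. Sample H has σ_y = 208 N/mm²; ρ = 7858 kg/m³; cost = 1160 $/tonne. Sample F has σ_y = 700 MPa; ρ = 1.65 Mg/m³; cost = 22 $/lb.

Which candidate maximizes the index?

After converting to SI:
  sample G: σ_y = 389.0 MPa, ρ = 3860 kg/m³, cost = 18.00 $/kg
  sample A: σ_y = 80.00 MPa, ρ = 1145 kg/m³, cost = 4.000 $/kg
  sample B: σ_y = 39.80 MPa, ρ = 2243 kg/m³, cost = 5.732 $/kg
  sample C: σ_y = 308.0 MPa, ρ = 4550 kg/m³, cost = 26.46 $/kg
  sample H: σ_y = 208.0 MPa, ρ = 7858 kg/m³, cost = 1.160 $/kg
  sample F: σ_y = 700.0 MPa, ρ = 1650 kg/m³, cost = 48.50 $/kg
  sample H: M = 22.8 kN·m per $
  sample A: M = 17.5 kN·m per $
  sample F: M = 8.75 kN·m per $
  sample G: M = 5.60 kN·m per $
  sample B: M = 3.10 kN·m per $
  sample C: M = 2.56 kN·m per $
The maximum is for sample H.

sample H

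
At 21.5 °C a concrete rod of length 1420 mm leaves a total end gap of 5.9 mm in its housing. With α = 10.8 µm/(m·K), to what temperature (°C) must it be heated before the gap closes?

α·L₀·ΔT = 5.9 mm ⇒ ΔT = 5.9 / (10.8×10⁻⁶ × 1420.0) = 384.7 K.
T = 21.5 + 384.7 = 406.2 °C.

406 °C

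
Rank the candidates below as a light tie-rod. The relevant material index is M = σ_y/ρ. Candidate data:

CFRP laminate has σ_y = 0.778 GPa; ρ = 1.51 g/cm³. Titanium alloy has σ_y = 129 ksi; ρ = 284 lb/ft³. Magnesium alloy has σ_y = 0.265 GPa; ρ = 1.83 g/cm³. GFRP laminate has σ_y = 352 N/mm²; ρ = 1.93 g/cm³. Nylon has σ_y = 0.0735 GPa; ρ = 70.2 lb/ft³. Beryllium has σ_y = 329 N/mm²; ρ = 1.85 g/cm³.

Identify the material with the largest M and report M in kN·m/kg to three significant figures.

CFRP laminate, M = 515 kN·m/kg

In SI units:
  CFRP laminate: σ_y = 778.0 MPa, ρ = 1510 kg/m³
  titanium alloy: σ_y = 889.4 MPa, ρ = 4549 kg/m³
  magnesium alloy: σ_y = 265.0 MPa, ρ = 1830 kg/m³
  GFRP laminate: σ_y = 352.0 MPa, ρ = 1930 kg/m³
  nylon: σ_y = 73.50 MPa, ρ = 1124 kg/m³
  beryllium: σ_y = 329.0 MPa, ρ = 1850 kg/m³
  CFRP laminate: M = 515 kN·m/kg
  titanium alloy: M = 196 kN·m/kg
  GFRP laminate: M = 182 kN·m/kg
  beryllium: M = 178 kN·m/kg
  magnesium alloy: M = 145 kN·m/kg
  nylon: M = 65.4 kN·m/kg
CFRP laminate ranks first.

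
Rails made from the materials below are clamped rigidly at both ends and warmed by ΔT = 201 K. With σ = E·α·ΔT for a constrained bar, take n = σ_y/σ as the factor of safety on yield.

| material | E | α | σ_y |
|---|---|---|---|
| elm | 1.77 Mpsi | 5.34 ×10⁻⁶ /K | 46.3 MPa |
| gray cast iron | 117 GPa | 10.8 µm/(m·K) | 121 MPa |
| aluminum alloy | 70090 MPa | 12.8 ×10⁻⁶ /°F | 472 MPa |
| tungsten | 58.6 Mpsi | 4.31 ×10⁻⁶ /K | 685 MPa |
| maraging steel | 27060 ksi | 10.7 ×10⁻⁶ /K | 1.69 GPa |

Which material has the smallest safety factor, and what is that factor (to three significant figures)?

In consistent units (E in GPa, α in ×10⁻⁶/K, σ_y in MPa):
  elm: E = 12.20, α = 5.34, σ_y = 46.30 → σ = 13.1 MPa, n = 3.53
  gray cast iron: E = 117.0, α = 10.8, σ_y = 121.0 → σ = 254 MPa, n = 0.476
  aluminum alloy: E = 70.09, α = 23.0, σ_y = 472.0 → σ = 325 MPa, n = 1.45
  tungsten: E = 404.0, α = 4.31, σ_y = 685.0 → σ = 350 MPa, n = 1.96
  maraging steel: E = 186.6, α = 10.7, σ_y = 1690 → σ = 401 MPa, n = 4.21
Smallest n: gray cast iron with n = 0.476.

gray cast iron, n = 0.476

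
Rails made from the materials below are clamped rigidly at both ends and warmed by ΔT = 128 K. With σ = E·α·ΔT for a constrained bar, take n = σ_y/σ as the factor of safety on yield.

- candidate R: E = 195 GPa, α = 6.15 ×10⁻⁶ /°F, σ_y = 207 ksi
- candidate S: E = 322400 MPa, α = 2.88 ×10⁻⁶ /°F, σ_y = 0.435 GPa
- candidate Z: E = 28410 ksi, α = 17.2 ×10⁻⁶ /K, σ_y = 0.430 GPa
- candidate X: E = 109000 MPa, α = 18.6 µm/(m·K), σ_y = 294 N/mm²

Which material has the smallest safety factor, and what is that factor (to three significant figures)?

candidate Z, n = 0.997

With everything in SI (GPa, ×10⁻⁶/K, MPa):
  candidate R: E = 195.0, α = 11.1, σ_y = 1427 → σ = 276 MPa, n = 5.17
  candidate S: E = 322.4, α = 5.18, σ_y = 435.0 → σ = 214 MPa, n = 2.03
  candidate Z: E = 195.9, α = 17.2, σ_y = 430.0 → σ = 431 MPa, n = 0.997
  candidate X: E = 109.0, α = 18.6, σ_y = 294.0 → σ = 260 MPa, n = 1.13
The minimum is candidate Z at n = 0.997.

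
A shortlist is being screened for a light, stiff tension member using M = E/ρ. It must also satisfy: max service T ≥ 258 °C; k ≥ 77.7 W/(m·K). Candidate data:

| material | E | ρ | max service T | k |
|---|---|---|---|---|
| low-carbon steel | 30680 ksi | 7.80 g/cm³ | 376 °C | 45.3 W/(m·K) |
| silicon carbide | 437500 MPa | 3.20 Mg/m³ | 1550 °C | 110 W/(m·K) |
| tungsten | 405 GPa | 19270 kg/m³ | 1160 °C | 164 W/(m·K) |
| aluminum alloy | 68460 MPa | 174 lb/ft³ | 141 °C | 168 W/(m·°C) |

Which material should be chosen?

Screen on constraints: max service T ≥ 258 °C; k ≥ 77.7 W/(m·K). Survivors: silicon carbide, tungsten.
In SI units:
  silicon carbide: E = 437.5 GPa, ρ = 3200 kg/m³
  tungsten: E = 405.0 GPa, ρ = 19270 kg/m³
  silicon carbide: M = 137 MN·m/kg
  tungsten: M = 21.0 MN·m/kg
Silicon carbide has the largest M.

silicon carbide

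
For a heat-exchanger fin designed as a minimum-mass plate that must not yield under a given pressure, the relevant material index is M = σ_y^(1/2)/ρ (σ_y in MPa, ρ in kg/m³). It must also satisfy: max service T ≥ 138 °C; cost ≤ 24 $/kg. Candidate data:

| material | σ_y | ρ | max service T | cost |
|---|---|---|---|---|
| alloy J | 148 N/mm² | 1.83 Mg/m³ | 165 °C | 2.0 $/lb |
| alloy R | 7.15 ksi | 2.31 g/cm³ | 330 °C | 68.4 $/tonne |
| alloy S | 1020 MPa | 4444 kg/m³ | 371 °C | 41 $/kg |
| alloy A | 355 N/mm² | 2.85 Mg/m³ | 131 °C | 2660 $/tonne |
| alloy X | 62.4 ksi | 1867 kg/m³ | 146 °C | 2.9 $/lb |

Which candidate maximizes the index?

alloy X

Screen on constraints: max service T ≥ 138 °C; cost ≤ 24 $/kg. Survivors: alloy J, alloy R, alloy X.
Putting every candidate on a common basis:
  alloy J: σ_y = 148.0 MPa, ρ = 1830 kg/m³
  alloy R: σ_y = 49.30 MPa, ρ = 2310 kg/m³
  alloy X: σ_y = 430.2 MPa, ρ = 1867 kg/m³
  alloy X: M = 11.1×10⁻³
  alloy J: M = 6.65×10⁻³
  alloy R: M = 3.04×10⁻³
Alloy X ranks first.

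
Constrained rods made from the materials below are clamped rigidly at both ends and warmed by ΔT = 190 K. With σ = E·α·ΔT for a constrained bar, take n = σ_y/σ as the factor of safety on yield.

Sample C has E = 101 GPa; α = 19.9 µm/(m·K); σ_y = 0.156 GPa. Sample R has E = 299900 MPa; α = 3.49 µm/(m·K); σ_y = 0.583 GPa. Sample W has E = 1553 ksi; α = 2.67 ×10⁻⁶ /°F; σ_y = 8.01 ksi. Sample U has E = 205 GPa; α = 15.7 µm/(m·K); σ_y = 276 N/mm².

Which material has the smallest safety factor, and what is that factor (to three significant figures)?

sample C, n = 0.409

In consistent units (E in GPa, α in ×10⁻⁶/K, σ_y in MPa):
  sample C: E = 101.0, α = 19.9, σ_y = 156.0 → σ = 382 MPa, n = 0.409
  sample R: E = 299.9, α = 3.49, σ_y = 583.0 → σ = 199 MPa, n = 2.93
  sample W: E = 10.71, α = 4.81, σ_y = 55.23 → σ = 9.78 MPa, n = 5.65
  sample U: E = 205.0, α = 15.7, σ_y = 276.0 → σ = 612 MPa, n = 0.451
Smallest n: sample C with n = 0.409.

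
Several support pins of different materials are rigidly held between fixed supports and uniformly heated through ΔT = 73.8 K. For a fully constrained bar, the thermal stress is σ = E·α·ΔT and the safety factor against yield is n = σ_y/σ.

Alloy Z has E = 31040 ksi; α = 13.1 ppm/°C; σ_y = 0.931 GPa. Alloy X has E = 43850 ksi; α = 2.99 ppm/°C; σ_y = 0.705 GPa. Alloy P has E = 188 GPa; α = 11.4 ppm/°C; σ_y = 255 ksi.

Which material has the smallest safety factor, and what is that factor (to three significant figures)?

With everything in SI (GPa, ×10⁻⁶/K, MPa):
  alloy Z: E = 214.0, α = 13.1, σ_y = 931.0 → σ = 207 MPa, n = 4.50
  alloy X: E = 302.3, α = 2.99, σ_y = 705.0 → σ = 66.7 MPa, n = 10.6
  alloy P: E = 188.0, α = 11.4, σ_y = 1758 → σ = 158 MPa, n = 11.1
Alloy Z has the lowest safety factor, n = 4.50.

alloy Z, n = 4.50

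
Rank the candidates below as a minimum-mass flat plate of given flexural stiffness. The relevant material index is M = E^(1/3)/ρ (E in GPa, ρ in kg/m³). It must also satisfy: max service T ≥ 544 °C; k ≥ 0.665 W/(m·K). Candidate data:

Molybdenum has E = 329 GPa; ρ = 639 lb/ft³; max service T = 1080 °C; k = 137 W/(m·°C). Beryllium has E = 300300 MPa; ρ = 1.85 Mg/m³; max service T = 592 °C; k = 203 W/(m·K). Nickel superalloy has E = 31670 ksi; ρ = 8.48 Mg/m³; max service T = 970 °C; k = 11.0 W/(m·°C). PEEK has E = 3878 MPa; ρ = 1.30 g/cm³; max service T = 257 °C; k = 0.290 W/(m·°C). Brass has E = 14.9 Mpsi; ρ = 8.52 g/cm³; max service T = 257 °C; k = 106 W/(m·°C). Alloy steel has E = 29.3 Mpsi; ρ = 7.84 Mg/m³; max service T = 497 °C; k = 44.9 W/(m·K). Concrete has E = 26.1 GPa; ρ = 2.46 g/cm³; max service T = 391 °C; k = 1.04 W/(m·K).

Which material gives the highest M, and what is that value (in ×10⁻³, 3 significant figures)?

beryllium, M = 3.62×10⁻³

Screen on constraints: max service T ≥ 544 °C; k ≥ 0.665 W/(m·K). Survivors: molybdenum, beryllium, nickel superalloy.
After converting to SI:
  molybdenum: E = 329.0 GPa, ρ = 10240 kg/m³
  beryllium: E = 300.3 GPa, ρ = 1850 kg/m³
  nickel superalloy: E = 218.4 GPa, ρ = 8480 kg/m³
  beryllium: M = 3.62×10⁻³
  nickel superalloy: M = 0.710×10⁻³
  molybdenum: M = 0.674×10⁻³
The maximum is for beryllium.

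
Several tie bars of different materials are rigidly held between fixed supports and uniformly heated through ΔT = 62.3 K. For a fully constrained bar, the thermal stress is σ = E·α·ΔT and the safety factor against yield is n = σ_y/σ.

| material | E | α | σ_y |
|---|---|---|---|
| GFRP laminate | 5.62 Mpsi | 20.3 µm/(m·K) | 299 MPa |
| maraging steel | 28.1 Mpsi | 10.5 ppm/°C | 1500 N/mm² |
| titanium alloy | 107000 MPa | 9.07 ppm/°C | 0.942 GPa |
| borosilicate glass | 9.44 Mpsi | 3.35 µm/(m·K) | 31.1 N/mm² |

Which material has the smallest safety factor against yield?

Converting E to GPa, α to ×10⁻⁶/K, σ_y to MPa, then σ and n for each:
  GFRP laminate: E = 38.75, α = 20.3, σ_y = 299.0 → σ = 49.0 MPa, n = 6.10
  maraging steel: E = 193.7, α = 10.5, σ_y = 1500 → σ = 127 MPa, n = 11.8
  titanium alloy: E = 107.0, α = 9.07, σ_y = 942.0 → σ = 60.5 MPa, n = 15.6
  borosilicate glass: E = 65.09, α = 3.35, σ_y = 31.10 → σ = 13.6 MPa, n = 2.29
Borosilicate glass has the lowest safety factor, n = 2.29.

borosilicate glass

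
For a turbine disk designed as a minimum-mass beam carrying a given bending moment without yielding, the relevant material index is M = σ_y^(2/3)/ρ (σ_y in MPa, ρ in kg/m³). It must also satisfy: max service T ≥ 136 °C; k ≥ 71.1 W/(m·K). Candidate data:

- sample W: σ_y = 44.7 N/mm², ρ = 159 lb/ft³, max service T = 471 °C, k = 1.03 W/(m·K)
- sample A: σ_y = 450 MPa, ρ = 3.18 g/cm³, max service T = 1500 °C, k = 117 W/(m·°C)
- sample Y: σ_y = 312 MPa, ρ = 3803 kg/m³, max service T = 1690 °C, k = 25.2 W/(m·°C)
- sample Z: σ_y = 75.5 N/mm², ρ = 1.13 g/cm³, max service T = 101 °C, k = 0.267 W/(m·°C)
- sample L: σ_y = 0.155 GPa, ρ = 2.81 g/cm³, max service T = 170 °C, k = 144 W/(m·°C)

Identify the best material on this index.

Screen on constraints: max service T ≥ 136 °C; k ≥ 71.1 W/(m·K). Survivors: sample A, sample L.
Normalizing units and computing the index:
  sample A: σ_y = 450.0 MPa, ρ = 3180 kg/m³
  sample L: σ_y = 155.0 MPa, ρ = 2810 kg/m³
  sample A: M = 18.5×10⁻³
  sample L: M = 10.3×10⁻³
Sample A ranks first.

sample A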